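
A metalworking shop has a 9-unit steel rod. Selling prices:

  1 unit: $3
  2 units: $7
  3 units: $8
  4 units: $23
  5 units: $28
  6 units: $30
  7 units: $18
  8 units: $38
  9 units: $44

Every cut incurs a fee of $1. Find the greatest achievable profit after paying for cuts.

50

Build net[k] bottom-up: net[k] = max over allowed piece i of (p[i] + net[k−i]) − 1 per cut.
net[1] = 3
net[2] = 7
net[3] = 9  (first piece 1, then net[2]=7)
net[4] = 23
net[5] = 28
net[6] = 30  (first piece 1, then net[5]=28)
net[7] = 34  (first piece 2, then net[5]=28)
net[8] = 45  (first piece 4, then net[4]=23)
net[9] = 50  (first piece 4, then net[5]=28)
One optimal plan: pieces 5 + 4 (1 cut) → $51 − $1 = $50.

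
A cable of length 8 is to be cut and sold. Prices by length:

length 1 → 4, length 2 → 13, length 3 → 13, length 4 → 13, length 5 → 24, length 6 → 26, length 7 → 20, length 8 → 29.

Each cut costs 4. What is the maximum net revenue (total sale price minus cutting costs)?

Consider every possible first cut. r[k] is the best of p[i]+r[k−i] over all sellable i≤k, charging 4 whenever i<k.
r[1] = 4
r[2] = 13
r[3] = 13  (first piece 1, then r[2]=13)
r[4] = 22  (first piece 2, then r[2]=13)
r[5] = 24
r[6] = 31  (first piece 2, then r[4]=22)
r[7] = 33  (first piece 2, then r[5]=24)
r[8] = 40  (first piece 2, then r[6]=31)
One optimal plan: pieces 2 + 2 + 2 + 2 (3 cuts) → 52 − 12 = 40.

40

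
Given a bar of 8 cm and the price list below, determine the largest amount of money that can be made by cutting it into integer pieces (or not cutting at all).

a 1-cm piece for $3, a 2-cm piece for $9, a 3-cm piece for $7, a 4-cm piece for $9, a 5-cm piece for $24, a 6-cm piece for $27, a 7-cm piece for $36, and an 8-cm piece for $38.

Let r[k] be the best obtainable value from length k. For each k, try every first piece i and keep the best of price[i] + r[k−i].
r[1] = 3
r[2] = 9
r[3] = 12  (first piece 1, then r[2]=9)
r[4] = 18  (first piece 2, then r[2]=9)
r[5] = 24
r[6] = 27  (first piece 1, then r[5]=24)
r[7] = 36
r[8] = 39  (first piece 1, then r[7]=36)
One optimal cutting: 7 + 1 → $36 + $3 = $39.

39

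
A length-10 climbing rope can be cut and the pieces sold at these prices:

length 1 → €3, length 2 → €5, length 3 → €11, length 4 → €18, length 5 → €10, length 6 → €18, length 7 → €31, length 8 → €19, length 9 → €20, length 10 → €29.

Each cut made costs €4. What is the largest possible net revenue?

Let v[k] be the best obtainable value from length k. For each k, try every first piece i and keep the best of price[i] + v[k−i] minus the 4 cut fee when i<k.
v[1] = 3
v[2] = max(3+3-4, 5+0) = 5
v[3] = max(3+5-4, 5+3-4, 11+0) = 11
v[4] = max(3+11-4, 5+5-4, 11+3-4, 18+0) = 18
v[5] = max(3+18-4, 5+11-4, 11+5-4, 18+3-4, 10+0) = 17
v[6] = max(3+17-4, 5+18-4, 11+11-4, 18+5-4, 10+3-4, 18+0) = 19
v[7] = max(3+19-4, 5+17-4, 11+18-4, …, 18+3-4, 31+0) = 31
v[8] = max(3+31-4, 5+19-4, 11+17-4, …, 31+3-4, 19+0) = 32
v[9] = max(3+32-4, 5+31-4, 11+19-4, …, 19+3-4, 20+0) = 32
v[10] = max(3+32-4, 5+32-4, 11+31-4, …, 20+3-4, 29+0) = 38
One optimal plan: pieces 7 + 3 (1 cut) → €42 − €4 = €38.

38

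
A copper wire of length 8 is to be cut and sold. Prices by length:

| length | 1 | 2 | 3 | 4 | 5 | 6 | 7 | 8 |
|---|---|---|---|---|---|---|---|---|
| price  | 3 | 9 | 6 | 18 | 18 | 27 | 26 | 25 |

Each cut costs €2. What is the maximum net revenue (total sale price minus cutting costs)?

Build net[k] bottom-up: net[k] = max over allowed piece i of (p[i] + net[k−i]) − 2 per cut.
net[1] = 3
net[2] = max(3+3-2, 9+0) = 9
net[3] = max(3+9-2, 9+3-2, 6+0) = 10
net[4] = max(3+10-2, 9+9-2, 6+3-2, 18+0) = 18
net[5] = max(3+18-2, 9+10-2, 6+9-2, 18+3-2, 18+0) = 19
net[6] = max(3+19-2, 9+18-2, 6+10-2, 18+9-2, 18+3-2, 27+0) = 27
net[7] = max(3+27-2, 9+19-2, 6+18-2, …, 27+3-2, 26+0) = 28
net[8] = max(3+28-2, 9+27-2, 6+19-2, …, 26+3-2, 25+0) = 34
One optimal plan: pieces 6 + 2 (1 cut) → €36 − €2 = €34.

34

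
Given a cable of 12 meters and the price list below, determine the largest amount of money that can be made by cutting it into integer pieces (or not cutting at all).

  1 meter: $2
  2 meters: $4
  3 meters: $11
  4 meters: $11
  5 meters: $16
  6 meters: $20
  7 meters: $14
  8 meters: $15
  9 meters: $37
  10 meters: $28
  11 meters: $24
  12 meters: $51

Consider every possible first cut. r[k] is the best of p[i]+r[k−i] over all sellable i≤k.
r[1] = 2
r[2] = 4  (first piece 1, then r[1]=2)
r[3] = 11
r[4] = 13  (first piece 1, then r[3]=11)
r[5] = 16
r[6] = 22  (first piece 3, then r[3]=11)
r[7] = 24  (first piece 1, then r[6]=22)
r[8] = 27  (first piece 3, then r[5]=16)
r[9] = 37
r[10] = 39  (first piece 1, then r[9]=37)
r[11] = 41  (first piece 1, then r[10]=39)
r[12] = 51
Best is to sell the whole 12-meter piece uncut for $51.

51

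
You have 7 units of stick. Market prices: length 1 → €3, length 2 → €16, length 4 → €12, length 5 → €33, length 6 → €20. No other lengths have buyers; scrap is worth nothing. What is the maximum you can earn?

51

Let f[k] be the best obtainable value from length k. For each k, try every first piece i and keep the best of price[i] + f[k−i].
f[1] = 3
f[2] = max(3+3, 16+0) = 16
f[3] = max(3+16, 16+3) = 19
f[4] = max(3+19, 16+16, 12+0) = 32
f[5] = max(3+32, 16+19, 12+3, 33+0) = 35
f[6] = max(3+35, 16+32, 12+16, 33+3, 20+0) = 48
f[7] = max(3+48, 16+35, 12+19, 33+16, 20+3) = 51
One optimal cutting: 2 + 2 + 2 + 1 → €51.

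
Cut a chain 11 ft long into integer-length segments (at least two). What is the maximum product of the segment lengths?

54

Fill f[k] for k=2..11: at each k try every first piece i and multiply by the better of (k−i) uncut or f[k−i].
f[2] = 1×max(1,0) = 1×1 = 1
f[3] = 1×max(2,1) = 1×2 = 2
f[4] = 2×max(2,1) = 2×2 = 4
f[5] = 2×max(3,2) = 2×3 = 6
f[6] = 3×max(3,2) = 3×3 = 9
f[7] = 2×max(5,6) = 2×6 = 12
f[8] = 2×max(6,9) = 2×9 = 18
f[9] = 3×max(6,9) = 3×9 = 27
f[10] = 2×max(8,18) = 2×18 = 36
f[11] = 2×max(9,27) = 2×27 = 54
One optimal split: 3 + 3 + 3 + 2; product 3×3×3×2 = 54.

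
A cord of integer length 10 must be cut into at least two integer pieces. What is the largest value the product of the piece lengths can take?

36

Define prod[k] = max over 1≤i<k of i · max(k−i, prod[k−i]); the inner max lets the remainder stay uncut if that's better.
prod[2] = 1*max(1,0) = 1*1 = 1
prod[3] = 1*max(2,1) = 1*2 = 2
prod[4] = 2*max(2,1) = 2*2 = 4
prod[5] = 2*max(3,2) = 2*3 = 6
prod[6] = 3*max(3,2) = 3*3 = 9
prod[7] = 2*max(5,6) = 2*6 = 12
prod[8] = 2*max(6,9) = 2*9 = 18
prod[9] = 3*max(6,9) = 3*9 = 27
prod[10] = 2*max(8,18) = 2*18 = 36
One optimal split: 3 + 3 + 2 + 2; product 3*3*2*2 = 36.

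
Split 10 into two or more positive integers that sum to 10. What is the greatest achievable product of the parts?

Let m[k] be the best product for length k (with at least one cut). For each first piece i, the rest contributes max(k−i, m[k−i]).
m[2] = 1·max(1,0) = 1·1 = 1
m[3] = 1·max(2,1) = 1·2 = 2
m[4] = 2·max(2,1) = 2·2 = 4
m[5] = 2·max(3,2) = 2·3 = 6
m[6] = 3·max(3,2) = 3·3 = 9
m[7] = 2·max(5,6) = 2·6 = 12
m[8] = 2·max(6,9) = 2·9 = 18
m[9] = 3·max(6,9) = 3·9 = 27
m[10] = 2·max(8,18) = 2·18 = 36
One optimal split: 3 + 3 + 2 + 2; product 3·3·2·2 = 36.

36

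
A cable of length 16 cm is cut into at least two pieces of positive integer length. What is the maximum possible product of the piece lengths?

324

Define g[k] = max over 1≤i<k of i · max(k−i, g[k−i]); the inner max lets the remainder stay uncut if that's better.
g[2] = 1×max(1,0) = 1×1 = 1
g[3] = 1×max(2,1) = 1×2 = 2
g[4] = 2×max(2,1) = 2×2 = 4
g[5] = 2×max(3,2) = 2×3 = 6
g[6] = 3×max(3,2) = 3×3 = 9
g[7] = 2×max(5,6) = 2×6 = 12
g[8] = 2×max(6,9) = 2×9 = 18
g[9] = 3×max(6,9) = 3×9 = 27
g[10] = 2×max(8,18) = 2×18 = 36
g[11] = 2×max(9,27) = 2×27 = 54
g[12] = 3×max(9,27) = 3×27 = 81
g[13] = 2×max(11,54) = 2×54 = 108
g[14] = 2×max(12,81) = 2×81 = 162
g[15] = 3×max(12,81) = 3×81 = 243
g[16] = 2×max(14,162) = 2×162 = 324
One optimal split: 3 + 3 + 3 + 3 + 2 + 2; product 3×3×3×3×2×2 = 324.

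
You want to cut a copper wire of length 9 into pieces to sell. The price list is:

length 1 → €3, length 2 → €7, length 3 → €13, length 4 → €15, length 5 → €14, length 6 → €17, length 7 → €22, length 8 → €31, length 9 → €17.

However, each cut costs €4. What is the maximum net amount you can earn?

Consider every possible first cut. v[k] is the best of p[i]+v[k−i] over all sellable i≤k, charging 4 whenever i<k.
v[1] = 3
v[2] = max(3+3-4, 7+0) = 7
v[3] = max(3+7-4, 7+3-4, 13+0) = 13
v[4] = max(3+13-4, 7+7-4, 13+3-4, 15+0) = 15
v[5] = max(3+15-4, 7+13-4, 13+7-4, 15+3-4, 14+0) = 16
v[6] = max(3+16-4, 7+15-4, 13+13-4, 15+7-4, 14+3-4, 17+0) = 22
v[7] = max(3+22-4, 7+16-4, 13+15-4, …, 17+3-4, 22+0) = 24
v[8] = max(3+24-4, 7+22-4, 13+16-4, …, 22+3-4, 31+0) = 31
v[9] = max(3+31-4, 7+24-4, 13+22-4, …, 31+3-4, 17+0) = 31
One optimal plan: pieces 3 + 3 + 3 (2 cuts) → €39 − €8 = €31.

31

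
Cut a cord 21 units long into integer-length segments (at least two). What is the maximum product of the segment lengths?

Let f[k] be the best product for length k (with at least one cut). For each first piece i, the rest contributes max(k−i, f[k−i]).
f[2] = 1×max(1,0) = 1×1 = 1
f[3] = 1×max(2,1) = 1×2 = 2
f[4] = 2×max(2,1) = 2×2 = 4
f[5] = 2×max(3,2) = 2×3 = 6
f[6] = 3×max(3,2) = 3×3 = 9
f[7] = 2×max(5,6) = 2×6 = 12
f[8] = 2×max(6,9) = 2×9 = 18
f[9] = 3×max(6,9) = 3×9 = 27
f[10] = 2×max(8,18) = 2×18 = 36
f[11] = 2×max(9,27) = 2×27 = 54
f[12] = 3×max(9,27) = 3×27 = 81
f[13] = 2×max(11,54) = 2×54 = 108
f[14] = 2×max(12,81) = 2×81 = 162
f[15] = 3×max(12,81) = 3×81 = 243
f[16] = 2×max(14,162) = 2×162 = 324
f[17] = 2×max(15,243) = 2×243 = 486
f[18] = 3×max(15,243) = 3×243 = 729
f[19] = 2×max(17,486) = 2×486 = 972
f[20] = 2×max(18,729) = 2×729 = 1458
f[21] = 3×max(18,729) = 3×729 = 2187
One optimal split: 3 + 3 + 3 + 3 + 3 + 3 + 3; product 3×3×3×3×3×3×3 = 2187.

2187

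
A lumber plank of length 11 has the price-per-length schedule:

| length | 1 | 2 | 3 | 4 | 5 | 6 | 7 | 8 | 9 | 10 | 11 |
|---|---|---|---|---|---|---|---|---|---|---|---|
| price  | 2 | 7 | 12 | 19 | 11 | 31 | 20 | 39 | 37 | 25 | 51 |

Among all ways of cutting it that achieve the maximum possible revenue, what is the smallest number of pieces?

Build r[k] bottom-up: r[k] = max over allowed piece i of (p[i] + r[k−i]).
r[1] = 2
r[2] = 7
r[3] = 12
r[4] = 19
r[5] = 21  (first piece 1, then r[4]=19)
r[6] = 31
r[7] = 33  (first piece 1, then r[6]=31)
r[8] = 39
r[9] = 43  (first piece 3, then r[6]=31)
r[10] = 50  (first piece 4, then r[6]=31)
r[11] = 52  (first piece 1, then r[10]=50)
Maximum revenue is $52.
Now minimize piece count subject to staying optimal: for each k, pieces[k] = 1 + min over i with p[i]+r[k−i]=r[k] of pieces[k−i].
pieces[8] = 1
pieces[9] = 2
pieces[10] = 2
pieces[11] = 3

3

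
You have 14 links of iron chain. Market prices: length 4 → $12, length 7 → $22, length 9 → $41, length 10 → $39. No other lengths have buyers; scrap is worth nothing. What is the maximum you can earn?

53

Let best[k] be the best obtainable value from length k. For each k, try every first piece i and keep the best of price[i] + best[k−i].
best[1] = 0
best[2] = 0
best[3] = 0
best[4] = 12
best[5] = 12
best[6] = 12
best[7] = max(12+0, 22+0) = 22
best[8] = max(12+12, 22+0) = 24
best[9] = max(12+12, 22+0, 41+0) = 41
best[10] = max(12+12, 22+0, 41+0, 39+0) = 41
best[11] = max(12+22, 22+12, 41+0, 39+0) = 41
best[12] = max(12+24, 22+12, 41+0, 39+0) = 41
best[13] = max(12+41, 22+12, 41+12, 39+0) = 53
best[14] = max(12+41, 22+22, 41+12, 39+12) = 53
One optimal cutting: pieces 9 + 4 with 1 link of scrap → $53.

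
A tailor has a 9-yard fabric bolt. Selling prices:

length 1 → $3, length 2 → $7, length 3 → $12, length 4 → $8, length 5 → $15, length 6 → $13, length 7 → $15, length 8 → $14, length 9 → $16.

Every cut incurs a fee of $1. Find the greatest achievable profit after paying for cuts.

Consider every possible first cut. net[k] is the best of p[i]+net[k−i] over all sellable i≤k, charging 1 whenever i<k.
net[1] = 3
net[2] = max(3+3-1, 7+0) = 7
net[3] = max(3+7-1, 7+3-1, 12+0) = 12
net[4] = max(3+12-1, 7+7-1, 12+3-1, 8+0) = 14
net[5] = max(3+14-1, 7+12-1, 12+7-1, 8+3-1, 15+0) = 18
net[6] = max(3+18-1, 7+14-1, 12+12-1, 8+7-1, 15+3-1, 13+0) = 23
net[7] = max(3+23-1, 7+18-1, 12+14-1, …, 13+3-1, 15+0) = 25
net[8] = max(3+25-1, 7+23-1, 12+18-1, …, 15+3-1, 14+0) = 29
net[9] = max(3+29-1, 7+25-1, 12+23-1, …, 14+3-1, 16+0) = 34
One optimal plan: pieces 3 + 3 + 3 (2 cuts) → $36 − $2 = $34.

34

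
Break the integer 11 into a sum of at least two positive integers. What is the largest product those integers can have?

Let f[k] be the best product for length k (with at least one cut). For each first piece i, the rest contributes max(k−i, f[k−i]).
Small cases: f[2]=1, f[3]=2.
f[4] = 2*max(2,1) = 2*2 = 4
f[5] = 2*max(3,2) = 2*3 = 6
f[6] = 3*max(3,2) = 3*3 = 9
f[7] = 2*max(5,6) = 2*6 = 12
f[8] = 2*max(6,9) = 2*9 = 18
f[9] = 3*max(6,9) = 3*9 = 27
f[10] = 2*max(8,18) = 2*18 = 36
f[11] = 2*max(9,27) = 2*27 = 54
One optimal split: 3 + 3 + 3 + 2; product 3*3*3*2 = 54.

54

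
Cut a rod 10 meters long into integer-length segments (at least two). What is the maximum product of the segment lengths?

36

Define prod[k] = max over 1≤i<k of i · max(k−i, prod[k−i]); the inner max lets the remainder stay uncut if that's better.
Small cases: prod[2]=1, prod[3]=2, prod[4]=4.
prod[5] = max(1×4, 2×3, 3×2, 4×1) = 6
prod[6] = max(1×6, 2×4, 3×3, 4×2, 5×1) = 9
prod[7] = max(1×9, 2×6, 3×4, 4×3, 5×2, 6×1) = 12
prod[8] = max(1×12, 2×9, 3×6, …, 6×2, 7×1) = 18
prod[9] = max(1×18, 2×12, 3×9, …, 7×2, 8×1) = 27
prod[10] = max(1×27, 2×18, 3×12, …, 8×2, 9×1) = 36
One optimal split: 3 + 3 + 2 + 2; product 3×3×2×2 = 36.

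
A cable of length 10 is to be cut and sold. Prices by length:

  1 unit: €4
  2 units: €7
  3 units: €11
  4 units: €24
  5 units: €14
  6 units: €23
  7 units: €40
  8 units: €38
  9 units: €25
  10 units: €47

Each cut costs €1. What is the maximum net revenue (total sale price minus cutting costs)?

Let r[k] be the best obtainable value from length k. For each k, try every first piece i and keep the best of price[i] + r[k−i] minus the 1 cut fee when i<k.
r[1] = 4
r[2] = 7  (first piece 1, then r[1]=4)
r[3] = 11
r[4] = 24
r[5] = 27  (first piece 1, then r[4]=24)
r[6] = 30  (first piece 1, then r[5]=27)
r[7] = 40
r[8] = 47  (first piece 4, then r[4]=24)
r[9] = 50  (first piece 1, then r[8]=47)
r[10] = 53  (first piece 1, then r[9]=50)
One optimal plan: pieces 4 + 4 + 1 + 1 (3 cuts) → €56 − €3 = €53.

53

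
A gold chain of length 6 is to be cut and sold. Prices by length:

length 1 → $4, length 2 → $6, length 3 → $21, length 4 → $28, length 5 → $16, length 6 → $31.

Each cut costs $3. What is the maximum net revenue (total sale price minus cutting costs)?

39

Consider every possible first cut. v[k] is the best of p[i]+v[k−i] over all sellable i≤k, charging 3 whenever i<k.
v[1] = 4
v[2] = 6
v[3] = 21
v[4] = 28
v[5] = 29  (first piece 1, then v[4]=28)
v[6] = 39  (first piece 3, then v[3]=21)
One optimal plan: pieces 3 + 3 (1 cut) → $42 − $3 = $39.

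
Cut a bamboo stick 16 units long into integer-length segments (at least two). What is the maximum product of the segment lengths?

Fill prod[k] for k=2..16: at each k try every first piece i and multiply by the better of (k−i) uncut or prod[k−i].
prod[2] = 1×max(1,0) = 1×1 = 1
prod[3] = max(1×2, 2×1) = 2
prod[4] = max(1×3, 2×2, 3×1) = 4
prod[5] = max(1×4, 2×3, 3×2, 4×1) = 6
prod[6] = max(1×6, 2×4, 3×3, 4×2, 5×1) = 9
prod[7] = max(1×9, 2×6, 3×4, 4×3, 5×2, 6×1) = 12
prod[8] = max(1×12, 2×9, 3×6, …, 6×2, 7×1) = 18
prod[9] = max(1×18, 2×12, 3×9, …, 7×2, 8×1) = 27
prod[10] = max(1×27, 2×18, 3×12, …, 8×2, 9×1) = 36
prod[11] = max(1×36, 2×27, 3×18, …, 9×2, 10×1) = 54
prod[12] = max(1×54, 2×36, 3×27, …, 10×2, 11×1) = 81
prod[13] = max(1×81, 2×54, 3×36, …, 11×2, 12×1) = 108
prod[14] = max(1×108, 2×81, 3×54, …, 12×2, 13×1) = 162
prod[15] = max(1×162, 2×108, 3×81, …, 13×2, 14×1) = 243
prod[16] = max(1×243, 2×162, 3×108, …, 14×2, 15×1) = 324
One optimal split: 3 + 3 + 3 + 3 + 2 + 2; product 3×3×3×3×2×2 = 324.

324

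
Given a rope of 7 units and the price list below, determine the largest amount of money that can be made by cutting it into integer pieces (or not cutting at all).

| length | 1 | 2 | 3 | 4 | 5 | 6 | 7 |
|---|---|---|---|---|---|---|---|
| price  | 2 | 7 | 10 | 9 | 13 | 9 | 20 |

Let R[k] be the best obtainable value from length k. For each k, try every first piece i and keep the best of price[i] + R[k−i].
R[1] = 2
R[2] = 7
R[3] = 10
R[4] = 14  (first piece 2, then R[2]=7)
R[5] = 17  (first piece 2, then R[3]=10)
R[6] = 21  (first piece 2, then R[4]=14)
R[7] = 24  (first piece 2, then R[5]=17)
One optimal cutting: 3 + 2 + 2 → €10 + €7 + €7 = €24.

24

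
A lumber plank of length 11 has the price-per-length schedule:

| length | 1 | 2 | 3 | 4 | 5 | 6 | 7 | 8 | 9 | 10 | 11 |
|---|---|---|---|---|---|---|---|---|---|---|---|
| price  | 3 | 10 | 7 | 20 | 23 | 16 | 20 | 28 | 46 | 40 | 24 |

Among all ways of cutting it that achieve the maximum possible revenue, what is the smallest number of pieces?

2

Build r[k] bottom-up: r[k] = max over allowed piece i of (p[i] + r[k−i]).
r[1] = 3
r[2] = max(3+3, 10+0) = 10
r[3] = max(3+10, 10+3, 7+0) = 13
r[4] = max(3+13, 10+10, 7+3, 20+0) = 20
r[5] = max(3+20, 10+13, 7+10, 20+3, 23+0) = 23
r[6] = max(3+23, 10+20, 7+13, 20+10, 23+3, 16+0) = 30
r[7] = max(3+30, 10+23, 7+20, …, 16+3, 20+0) = 33
r[8] = max(3+33, 10+30, 7+23, …, 20+3, 28+0) = 40
r[9] = max(3+40, 10+33, 7+30, …, 28+3, 46+0) = 46
r[10] = max(3+46, 10+40, 7+33, …, 46+3, 40+0) = 50
r[11] = max(3+50, 10+46, 7+40, …, 40+3, 24+0) = 56
Maximum revenue is $56.
Now minimize piece count subject to staying optimal: for each k, pieces[k] = 1 + min over i with p[i]+r[k−i]=r[k] of pieces[k−i].
pieces[8] = 2
pieces[9] = 1
pieces[10] = 3
pieces[11] = 2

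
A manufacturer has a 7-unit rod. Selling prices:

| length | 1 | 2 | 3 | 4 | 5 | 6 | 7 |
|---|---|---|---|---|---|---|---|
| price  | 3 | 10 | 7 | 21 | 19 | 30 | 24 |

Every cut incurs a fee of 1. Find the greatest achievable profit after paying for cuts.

Consider every possible first cut. v[k] is the best of p[i]+v[k−i] over all sellable i≤k, charging 1 whenever i<k.
v[1] = 3
v[2] = 10
v[3] = 12  (first piece 1, then v[2]=10)
v[4] = 21
v[5] = 23  (first piece 1, then v[4]=21)
v[6] = 30  (first piece 2, then v[4]=21)
v[7] = 32  (first piece 1, then v[6]=30)
One optimal plan: pieces 4 + 2 + 1 (2 cuts) → 34 − 2 = 32.

32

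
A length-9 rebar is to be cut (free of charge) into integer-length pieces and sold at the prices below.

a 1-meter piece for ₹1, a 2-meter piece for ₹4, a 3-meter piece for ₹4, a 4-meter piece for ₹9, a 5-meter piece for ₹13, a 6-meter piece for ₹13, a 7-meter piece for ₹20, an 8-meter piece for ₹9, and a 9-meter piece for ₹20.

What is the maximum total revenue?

24

Build r[k] bottom-up: r[k] = max over allowed piece i of (p[i] + r[k−i]).
r[1] = 1
r[2] = max(1+1, 4+0) = 4
r[3] = max(1+4, 4+1, 4+0) = 5
r[4] = max(1+5, 4+4, 4+1, 9+0) = 9
r[5] = max(1+9, 4+5, 4+4, 9+1, 13+0) = 13
r[6] = max(1+13, 4+9, 4+5, 9+4, 13+1, 13+0) = 14
r[7] = max(1+14, 4+13, 4+9, …, 13+1, 20+0) = 20
r[8] = max(1+20, 4+14, 4+13, …, 20+1, 9+0) = 21
r[9] = max(1+21, 4+20, 4+14, …, 9+1, 20+0) = 24
One optimal cutting: 7 + 2 → ₹20 + ₹4 = ₹24.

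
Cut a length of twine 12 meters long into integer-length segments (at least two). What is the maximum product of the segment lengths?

81

Define prod[k] = max over 1≤i<k of i · max(k−i, prod[k−i]); the inner max lets the remainder stay uncut if that's better.
prod[2] = 1*max(1,0) = 1*1 = 1
prod[3] = 1*max(2,1) = 1*2 = 2
prod[4] = 2*max(2,1) = 2*2 = 4
prod[5] = 2*max(3,2) = 2*3 = 6
prod[6] = 3*max(3,2) = 3*3 = 9
prod[7] = 2*max(5,6) = 2*6 = 12
prod[8] = 2*max(6,9) = 2*9 = 18
prod[9] = 3*max(6,9) = 3*9 = 27
prod[10] = 2*max(8,18) = 2*18 = 36
prod[11] = 2*max(9,27) = 2*27 = 54
prod[12] = 3*max(9,27) = 3*27 = 81
One optimal split: 3 + 3 + 3 + 3; product 3*3*3*3 = 81.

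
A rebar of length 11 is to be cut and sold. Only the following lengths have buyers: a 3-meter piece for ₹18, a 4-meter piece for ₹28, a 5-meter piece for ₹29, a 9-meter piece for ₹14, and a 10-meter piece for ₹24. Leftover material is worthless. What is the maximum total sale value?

Consider every possible first cut. r[k] is the best of p[i]+r[k−i] over all sellable i≤k.
r[1] = 0
r[2] = 0
r[3] = 18
r[4] = max(18+0, 28+0) = 28
r[5] = max(18+0, 28+0, 29+0) = 29
r[6] = max(18+18, 28+0, 29+0) = 36
r[7] = max(18+28, 28+18, 29+0) = 46
r[8] = max(18+29, 28+28, 29+18) = 56
r[9] = max(18+36, 28+29, 29+28, 14+0) = 57
r[10] = max(18+46, 28+36, 29+29, 14+0, 24+0) = 64
r[11] = max(18+56, 28+46, 29+36, 14+0, 24+0) = 74
One optimal cutting: 4 + 4 + 3 → ₹74.

74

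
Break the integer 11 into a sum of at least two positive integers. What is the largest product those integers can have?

54

Define prod[k] = max over 1≤i<k of i · max(k−i, prod[k−i]); the inner max lets the remainder stay uncut if that's better.
prod[2] = 1×max(1,0) = 1×1 = 1
prod[3] = max(1×2, 2×1) = 2
prod[4] = max(1×3, 2×2, 3×1) = 4
prod[5] = max(1×4, 2×3, 3×2, 4×1) = 6
prod[6] = max(1×6, 2×4, 3×3, 4×2, 5×1) = 9
prod[7] = max(1×9, 2×6, 3×4, 4×3, 5×2, 6×1) = 12
prod[8] = max(1×12, 2×9, 3×6, …, 6×2, 7×1) = 18
prod[9] = max(1×18, 2×12, 3×9, …, 7×2, 8×1) = 27
prod[10] = max(1×27, 2×18, 3×12, …, 8×2, 9×1) = 36
prod[11] = max(1×36, 2×27, 3×18, …, 9×2, 10×1) = 54
One optimal split: 3 + 3 + 3 + 2; product 3×3×3×2 = 54.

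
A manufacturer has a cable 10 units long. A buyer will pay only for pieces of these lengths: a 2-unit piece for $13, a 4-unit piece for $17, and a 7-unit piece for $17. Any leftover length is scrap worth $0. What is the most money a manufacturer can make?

Build f[k] bottom-up: f[k] = max over allowed piece i of (p[i] + f[k−i]).
f[1] = 0
f[2] = 13
f[3] = 13
f[4] = max(13+13, 17+0) = 26
f[5] = max(13+13, 17+0) = 26
f[6] = max(13+26, 17+13) = 39
f[7] = max(13+26, 17+13, 17+0) = 39
f[8] = max(13+39, 17+26, 17+0) = 52
f[9] = max(13+39, 17+26, 17+13) = 52
f[10] = max(13+52, 17+39, 17+13) = 65
One optimal cutting: 2 + 2 + 2 + 2 + 2 → $65.

65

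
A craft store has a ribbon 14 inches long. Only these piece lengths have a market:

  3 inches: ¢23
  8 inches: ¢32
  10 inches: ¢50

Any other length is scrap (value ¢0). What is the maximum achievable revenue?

92

Build r[k] bottom-up: r[k] = max over allowed piece i of (p[i] + r[k−i]).
r[1] = 0
r[2] = 0
r[3] = 23
r[4] = 23
r[5] = 23
r[6] = 46  (first piece 3, then r[3]=23)
r[7] = 46
r[8] = 46
r[9] = 69  (first piece 3, then r[6]=46)
r[10] = 69
r[11] = 69
r[12] = 92  (first piece 3, then r[9]=69)
r[13] = 92
r[14] = 92
One optimal cutting: pieces 3 + 3 + 3 + 3 with 2 inches of scrap → ¢92.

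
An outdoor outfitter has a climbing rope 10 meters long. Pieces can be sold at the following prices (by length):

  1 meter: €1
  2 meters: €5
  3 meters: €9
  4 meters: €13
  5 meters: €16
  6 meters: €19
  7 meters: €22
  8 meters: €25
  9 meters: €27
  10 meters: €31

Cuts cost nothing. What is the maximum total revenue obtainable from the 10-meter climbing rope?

32

Consider every possible first cut. r[k] is the best of p[i]+r[k−i] over all sellable i≤k.
r[1] = 1
r[2] = max(1+1, 5+0) = 5
r[3] = max(1+5, 5+1, 9+0) = 9
r[4] = max(1+9, 5+5, 9+1, 13+0) = 13
r[5] = max(1+13, 5+9, 9+5, 13+1, 16+0) = 16
r[6] = max(1+16, 5+13, 9+9, 13+5, 16+1, 19+0) = 19
r[7] = max(1+19, 5+16, 9+13, …, 19+1, 22+0) = 22
r[8] = max(1+22, 5+19, 9+16, …, 22+1, 25+0) = 26
r[9] = max(1+26, 5+22, 9+19, …, 25+1, 27+0) = 29
r[10] = max(1+29, 5+26, 9+22, …, 27+1, 31+0) = 32
One optimal cutting: 6 + 4 → €19 + €13 = €32.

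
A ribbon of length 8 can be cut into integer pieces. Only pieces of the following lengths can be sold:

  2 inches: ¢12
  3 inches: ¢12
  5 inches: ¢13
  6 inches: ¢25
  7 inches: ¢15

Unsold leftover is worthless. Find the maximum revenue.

Build r[k] bottom-up: r[k] = max over allowed piece i of (p[i] + r[k−i]).
r[1] = 0
r[2] = 12
r[3] = max(12+0, 12+0) = 12
r[4] = max(12+12, 12+0) = 24
r[5] = max(12+12, 12+12, 13+0) = 24
r[6] = max(12+24, 12+12, 13+0, 25+0) = 36
r[7] = max(12+24, 12+24, 13+12, 25+0, 15+0) = 36
r[8] = max(12+36, 12+24, 13+12, 25+12, 15+0) = 48
One optimal cutting: 2 + 2 + 2 + 2 → ¢48.

48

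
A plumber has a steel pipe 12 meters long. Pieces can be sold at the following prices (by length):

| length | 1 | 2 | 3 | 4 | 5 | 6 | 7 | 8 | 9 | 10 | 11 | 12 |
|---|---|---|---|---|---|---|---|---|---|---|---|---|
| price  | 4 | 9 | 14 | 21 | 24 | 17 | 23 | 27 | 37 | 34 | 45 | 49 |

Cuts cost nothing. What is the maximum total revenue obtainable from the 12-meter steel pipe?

63

Build v[k] bottom-up: v[k] = max over allowed piece i of (p[i] + v[k−i]).
v[1] = 4
v[2] = max(4+4, 9+0) = 9
v[3] = max(4+9, 9+4, 14+0) = 14
v[4] = max(4+14, 9+9, 14+4, 21+0) = 21
v[5] = max(4+21, 9+14, 14+9, 21+4, 24+0) = 25
v[6] = max(4+25, 9+21, 14+14, 21+9, 24+4, 17+0) = 30
v[7] = max(4+30, 9+25, 14+21, …, 17+4, 23+0) = 35
v[8] = max(4+35, 9+30, 14+25, …, 23+4, 27+0) = 42
v[9] = max(4+42, 9+35, 14+30, …, 27+4, 37+0) = 46
v[10] = max(4+46, 9+42, 14+35, …, 37+4, 34+0) = 51
v[11] = max(4+51, 9+46, 14+42, …, 34+4, 45+0) = 56
v[12] = max(4+56, 9+51, 14+46, …, 45+4, 49+0) = 63
One optimal cutting: 4 + 4 + 4 → $21 + $21 + $21 = $63.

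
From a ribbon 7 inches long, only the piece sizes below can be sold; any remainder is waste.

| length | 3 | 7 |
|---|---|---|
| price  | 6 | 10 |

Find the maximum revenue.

Let r[k] be the best obtainable value from length k. For each k, try every first piece i and keep the best of price[i] + r[k−i].
r[1] = 0
r[2] = 0
r[3] = 6
r[4] = 6
r[5] = 6
r[6] = 12  (first piece 3, then r[3]=6)
r[7] = max(6+6, 10+0) = 12
One optimal cutting: pieces 3 + 3 with 1 inch of scrap → ¢12.

12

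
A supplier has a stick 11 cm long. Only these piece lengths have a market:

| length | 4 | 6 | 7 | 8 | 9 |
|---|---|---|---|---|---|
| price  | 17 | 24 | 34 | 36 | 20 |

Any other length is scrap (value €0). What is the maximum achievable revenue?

51

Consider every possible first cut. best[k] is the best of p[i]+best[k−i] over all sellable i≤k.
best[1] = 0
best[2] = 0
best[3] = 0
best[4] = 17
best[5] = 17
best[6] = max(17+0, 24+0) = 24
best[7] = max(17+0, 24+0, 34+0) = 34
best[8] = max(17+17, 24+0, 34+0, 36+0) = 36
best[9] = max(17+17, 24+0, 34+0, 36+0, 20+0) = 36
best[10] = max(17+24, 24+17, 34+0, 36+0, 20+0) = 41
best[11] = max(17+34, 24+17, 34+17, 36+0, 20+0) = 51
One optimal cutting: 7 + 4 → €51.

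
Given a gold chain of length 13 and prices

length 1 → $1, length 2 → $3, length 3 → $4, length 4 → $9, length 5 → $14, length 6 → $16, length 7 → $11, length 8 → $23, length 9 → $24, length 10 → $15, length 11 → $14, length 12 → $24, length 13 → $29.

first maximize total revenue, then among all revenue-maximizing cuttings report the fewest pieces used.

Consider every possible first cut. r[k] is the best of p[i]+r[k−i] over all sellable i≤k.
r[1] = 1
r[2] = max(1+1, 3+0) = 3
r[3] = max(1+3, 3+1, 4+0) = 4
r[4] = max(1+4, 3+3, 4+1, 9+0) = 9
r[5] = max(1+9, 3+4, 4+3, 9+1, 14+0) = 14
r[6] = max(1+14, 3+9, 4+4, 9+3, 14+1, 16+0) = 16
r[7] = max(1+16, 3+14, 4+9, …, 16+1, 11+0) = 17
r[8] = max(1+17, 3+16, 4+14, …, 11+1, 23+0) = 23
r[9] = max(1+23, 3+17, 4+16, …, 23+1, 24+0) = 24
r[10] = max(1+24, 3+23, 4+17, …, 24+1, 15+0) = 28
r[11] = max(1+28, 3+24, 4+23, …, 15+1, 14+0) = 30
r[12] = max(1+30, 3+28, 4+24, …, 14+1, 24+0) = 32
r[13] = max(1+32, 3+30, 4+28, …, 24+1, 29+0) = 37
Maximum revenue is $37.
Now minimize piece count subject to staying optimal: for each k, pieces[k] = 1 + min over i with p[i]+r[k−i]=r[k] of pieces[k−i].
pieces[10] = 2
pieces[11] = 2
pieces[12] = 2
pieces[13] = 2

2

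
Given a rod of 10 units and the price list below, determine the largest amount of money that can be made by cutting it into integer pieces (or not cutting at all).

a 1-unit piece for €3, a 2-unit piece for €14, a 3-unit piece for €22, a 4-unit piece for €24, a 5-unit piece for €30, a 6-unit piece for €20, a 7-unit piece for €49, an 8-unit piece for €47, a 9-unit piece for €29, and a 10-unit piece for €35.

72

Build R[k] bottom-up: R[k] = max over allowed piece i of (p[i] + R[k−i]).
R[1] = 3
R[2] = 14
R[3] = 22
R[4] = 28  (first piece 2, then R[2]=14)
R[5] = 36  (first piece 2, then R[3]=22)
R[6] = 44  (first piece 3, then R[3]=22)
R[7] = 50  (first piece 2, then R[5]=36)
R[8] = 58  (first piece 2, then R[6]=44)
R[9] = 66  (first piece 3, then R[6]=44)
R[10] = 72  (first piece 2, then R[8]=58)
One optimal cutting: 3 + 3 + 2 + 2 → €22 + €22 + €14 + €14 = €72.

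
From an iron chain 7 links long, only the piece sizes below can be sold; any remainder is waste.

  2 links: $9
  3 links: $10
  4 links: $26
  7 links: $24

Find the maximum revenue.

Consider every possible first cut. r[k] is the best of p[i]+r[k−i] over all sellable i≤k.
r[1] = 0
r[2] = 9
r[3] = 10
r[4] = 26
r[5] = 26
r[6] = 35  (first piece 2, then r[4]=26)
r[7] = 36  (first piece 3, then r[4]=26)
One optimal cutting: 4 + 3 → $36.

36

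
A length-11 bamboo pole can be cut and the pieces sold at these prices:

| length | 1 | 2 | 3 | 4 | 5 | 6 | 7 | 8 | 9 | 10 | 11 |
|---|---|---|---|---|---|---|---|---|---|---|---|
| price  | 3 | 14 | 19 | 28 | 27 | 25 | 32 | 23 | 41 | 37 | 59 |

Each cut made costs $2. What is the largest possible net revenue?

71

Build r[k] bottom-up: r[k] = max over allowed piece i of (p[i] + r[k−i]) − 2 per cut.
r[1] = 3
r[2] = max(3+3-2, 14+0) = 14
r[3] = max(3+14-2, 14+3-2, 19+0) = 19
r[4] = max(3+19-2, 14+14-2, 19+3-2, 28+0) = 28
r[5] = max(3+28-2, 14+19-2, 19+14-2, 28+3-2, 27+0) = 31
r[6] = max(3+31-2, 14+28-2, 19+19-2, 28+14-2, 27+3-2, 25+0) = 40
r[7] = max(3+40-2, 14+31-2, 19+28-2, …, 25+3-2, 32+0) = 45
r[8] = max(3+45-2, 14+40-2, 19+31-2, …, 32+3-2, 23+0) = 54
r[9] = max(3+54-2, 14+45-2, 19+40-2, …, 23+3-2, 41+0) = 57
r[10] = max(3+57-2, 14+54-2, 19+45-2, …, 41+3-2, 37+0) = 66
r[11] = max(3+66-2, 14+57-2, 19+54-2, …, 37+3-2, 59+0) = 71
One optimal plan: pieces 4 + 4 + 3 (2 cuts) → $75 − $4 = $71.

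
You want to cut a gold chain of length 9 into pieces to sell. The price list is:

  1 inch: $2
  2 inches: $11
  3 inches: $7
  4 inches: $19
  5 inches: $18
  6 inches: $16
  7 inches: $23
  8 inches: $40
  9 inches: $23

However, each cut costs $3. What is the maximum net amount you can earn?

Let v[k] be the best obtainable value from length k. For each k, try every first piece i and keep the best of price[i] + v[k−i] minus the 3 cut fee when i<k.
v[1] = 2
v[2] = max(2+2-3, 11+0) = 11
v[3] = max(2+11-3, 11+2-3, 7+0) = 10
v[4] = max(2+10-3, 11+11-3, 7+2-3, 19+0) = 19
v[5] = max(2+19-3, 11+10-3, 7+11-3, 19+2-3, 18+0) = 18
v[6] = max(2+18-3, 11+19-3, 7+10-3, 19+11-3, 18+2-3, 16+0) = 27
v[7] = max(2+27-3, 11+18-3, 7+19-3, …, 16+2-3, 23+0) = 26
v[8] = max(2+26-3, 11+27-3, 7+18-3, …, 23+2-3, 40+0) = 40
v[9] = max(2+40-3, 11+26-3, 7+27-3, …, 40+2-3, 23+0) = 39
One optimal plan: pieces 8 + 1 (1 cut) → $42 − $3 = $39.

39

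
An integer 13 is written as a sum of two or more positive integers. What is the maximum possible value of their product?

Let P[k] be the best product for length k (with at least one cut). For each first piece i, the rest contributes max(k−i, P[k−i]).
Small cases: P[2]=1, P[3]=2, P[4]=4, P[5]=6.
P[6] = max(1×6, 2×4, 3×3, 4×2, 5×1) = 9
P[7] = max(1×9, 2×6, 3×4, 4×3, 5×2, 6×1) = 12
P[8] = max(1×12, 2×9, 3×6, …, 6×2, 7×1) = 18
P[9] = max(1×18, 2×12, 3×9, …, 7×2, 8×1) = 27
P[10] = max(1×27, 2×18, 3×12, …, 8×2, 9×1) = 36
P[11] = max(1×36, 2×27, 3×18, …, 9×2, 10×1) = 54
P[12] = max(1×54, 2×36, 3×27, …, 10×2, 11×1) = 81
P[13] = max(1×81, 2×54, 3×36, …, 11×2, 12×1) = 108
One optimal split: 3 + 3 + 3 + 2 + 2; product 3×3×3×2×2 = 108.

108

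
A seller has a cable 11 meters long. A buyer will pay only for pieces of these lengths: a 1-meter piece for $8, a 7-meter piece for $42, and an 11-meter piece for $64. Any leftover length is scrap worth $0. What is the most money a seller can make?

Build r[k] bottom-up: r[k] = max over allowed piece i of (p[i] + r[k−i]).
r[1] = 8
r[2] = 16  (first piece 1, then r[1]=8)
r[3] = 24  (first piece 1, then r[2]=16)
r[4] = 32  (first piece 1, then r[3]=24)
r[5] = 40  (first piece 1, then r[4]=32)
r[6] = 48  (first piece 1, then r[5]=40)
r[7] = max(8+48, 42+0) = 56
r[8] = max(8+56, 42+8) = 64
r[9] = max(8+64, 42+16) = 72
r[10] = max(8+72, 42+24) = 80
r[11] = max(8+80, 42+32, 64+0) = 88
One optimal cutting: 1 + 1 + 1 + 1 + 1 + 1 + 1 + 1 + 1 + 1 + 1 → $88.

88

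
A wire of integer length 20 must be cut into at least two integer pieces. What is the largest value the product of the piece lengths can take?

1458

Define P[k] = max over 1≤i<k of i · max(k−i, P[k−i]); the inner max lets the remainder stay uncut if that's better.
P[2] = 1*max(1,0) = 1*1 = 1
P[3] = 1*max(2,1) = 1*2 = 2
P[4] = 2*max(2,1) = 2*2 = 4
P[5] = 2*max(3,2) = 2*3 = 6
P[6] = 3*max(3,2) = 3*3 = 9
P[7] = 2*max(5,6) = 2*6 = 12
P[8] = 2*max(6,9) = 2*9 = 18
P[9] = 3*max(6,9) = 3*9 = 27
P[10] = 2*max(8,18) = 2*18 = 36
P[11] = 2*max(9,27) = 2*27 = 54
P[12] = 3*max(9,27) = 3*27 = 81
P[13] = 2*max(11,54) = 2*54 = 108
P[14] = 2*max(12,81) = 2*81 = 162
P[15] = 3*max(12,81) = 3*81 = 243
P[16] = 2*max(14,162) = 2*162 = 324
P[17] = 2*max(15,243) = 2*243 = 486
P[18] = 3*max(15,243) = 3*243 = 729
P[19] = 2*max(17,486) = 2*486 = 972
P[20] = 2*max(18,729) = 2*729 = 1458
One optimal split: 3 + 3 + 3 + 3 + 3 + 3 + 2; product 3*3*3*3*3*3*2 = 1458.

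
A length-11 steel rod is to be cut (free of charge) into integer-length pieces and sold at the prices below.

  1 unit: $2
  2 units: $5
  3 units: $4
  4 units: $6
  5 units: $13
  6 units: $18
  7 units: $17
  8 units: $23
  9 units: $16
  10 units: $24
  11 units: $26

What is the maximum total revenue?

Let R[k] be the best obtainable value from length k. For each k, try every first piece i and keep the best of price[i] + R[k−i].
R[1] = 2
R[2] = max(2+2, 5+0) = 5
R[3] = max(2+5, 5+2, 4+0) = 7
R[4] = max(2+7, 5+5, 4+2, 6+0) = 10
R[5] = max(2+10, 5+7, 4+5, 6+2, 13+0) = 13
R[6] = max(2+13, 5+10, 4+7, 6+5, 13+2, 18+0) = 18
R[7] = max(2+18, 5+13, 4+10, …, 18+2, 17+0) = 20
R[8] = max(2+20, 5+18, 4+13, …, 17+2, 23+0) = 23
R[9] = max(2+23, 5+20, 4+18, …, 23+2, 16+0) = 25
R[10] = max(2+25, 5+23, 4+20, …, 16+2, 24+0) = 28
R[11] = max(2+28, 5+25, 4+23, …, 24+2, 26+0) = 31
One optimal cutting: 6 + 5 → $18 + $13 = $31.

31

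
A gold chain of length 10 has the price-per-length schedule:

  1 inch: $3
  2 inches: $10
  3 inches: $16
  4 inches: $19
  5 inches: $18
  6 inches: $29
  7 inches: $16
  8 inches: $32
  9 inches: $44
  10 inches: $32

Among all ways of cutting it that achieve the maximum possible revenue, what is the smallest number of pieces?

4

Build r[k] bottom-up: r[k] = max over allowed piece i of (p[i] + r[k−i]).
r[1] = 3
r[2] = max(3+3, 10+0) = 10
r[3] = max(3+10, 10+3, 16+0) = 16
r[4] = max(3+16, 10+10, 16+3, 19+0) = 20
r[5] = max(3+20, 10+16, 16+10, 19+3, 18+0) = 26
r[6] = max(3+26, 10+20, 16+16, 19+10, 18+3, 29+0) = 32
r[7] = max(3+32, 10+26, 16+20, …, 29+3, 16+0) = 36
r[8] = max(3+36, 10+32, 16+26, …, 16+3, 32+0) = 42
r[9] = max(3+42, 10+36, 16+32, …, 32+3, 44+0) = 48
r[10] = max(3+48, 10+42, 16+36, …, 44+3, 32+0) = 52
Maximum revenue is $52.
Now minimize piece count subject to staying optimal: for each k, pieces[k] = 1 + min over i with p[i]+r[k−i]=r[k] of pieces[k−i].
pieces[7] = 3
pieces[8] = 3
pieces[9] = 3
pieces[10] = 4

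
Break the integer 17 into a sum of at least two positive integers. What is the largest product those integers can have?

486

Define f[k] = max over 1≤i<k of i · max(k−i, f[k−i]); the inner max lets the remainder stay uncut if that's better.
Small cases: f[2]=1, f[3]=2, f[4]=4, f[5]=6, f[6]=9, f[7]=12, f[8]=18, f[9]=27, f[10]=36, f[11]=54.
f[12] = 3×max(9,27) = 3×27 = 81
f[13] = 2×max(11,54) = 2×54 = 108
f[14] = 2×max(12,81) = 2×81 = 162
f[15] = 3×max(12,81) = 3×81 = 243
f[16] = 2×max(14,162) = 2×162 = 324
f[17] = 2×max(15,243) = 2×243 = 486
One optimal split: 3 + 3 + 3 + 3 + 3 + 2; product 3×3×3×3×3×2 = 486.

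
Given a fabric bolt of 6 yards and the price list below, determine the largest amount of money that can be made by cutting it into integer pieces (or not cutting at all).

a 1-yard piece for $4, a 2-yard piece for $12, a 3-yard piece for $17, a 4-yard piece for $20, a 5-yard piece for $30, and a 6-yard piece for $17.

36

Let R[k] be the best obtainable value from length k. For each k, try every first piece i and keep the best of price[i] + R[k−i].
R[1] = 4
R[2] = max(4+4, 12+0) = 12
R[3] = max(4+12, 12+4, 17+0) = 17
R[4] = max(4+17, 12+12, 17+4, 20+0) = 24
R[5] = max(4+24, 12+17, 17+12, 20+4, 30+0) = 30
R[6] = max(4+30, 12+24, 17+17, 20+12, 30+4, 17+0) = 36
One optimal cutting: 2 + 2 + 2 → $12 + $12 + $12 = $36.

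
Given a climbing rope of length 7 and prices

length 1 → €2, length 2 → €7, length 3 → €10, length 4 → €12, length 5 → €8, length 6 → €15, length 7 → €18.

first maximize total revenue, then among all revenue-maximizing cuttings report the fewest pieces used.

Consider every possible first cut. r[k] is the best of p[i]+r[k−i] over all sellable i≤k.
r[1] = 2
r[2] = 7
r[3] = 10
r[4] = 14  (first piece 2, then r[2]=7)
r[5] = 17  (first piece 2, then r[3]=10)
r[6] = 21  (first piece 2, then r[4]=14)
r[7] = 24  (first piece 2, then r[5]=17)
Maximum revenue is €24.
Now minimize piece count subject to staying optimal: for each k, pieces[k] = 1 + min over i with p[i]+r[k−i]=r[k] of pieces[k−i].
pieces[4] = 2
pieces[5] = 2
pieces[6] = 3
pieces[7] = 3

3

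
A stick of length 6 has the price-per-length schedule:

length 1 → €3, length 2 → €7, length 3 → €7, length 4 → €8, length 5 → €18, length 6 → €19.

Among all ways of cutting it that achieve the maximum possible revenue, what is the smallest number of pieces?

2

Consider every possible first cut. r[k] is the best of p[i]+r[k−i] over all sellable i≤k.
r[1] = 3
r[2] = 7
r[3] = 10  (first piece 1, then r[2]=7)
r[4] = 14  (first piece 2, then r[2]=7)
r[5] = 18
r[6] = 21  (first piece 1, then r[5]=18)
Maximum revenue is €21.
Now minimize piece count subject to staying optimal: for each k, pieces[k] = 1 + min over i with p[i]+r[k−i]=r[k] of pieces[k−i].
pieces[3] = 2
pieces[4] = 2
pieces[5] = 1
pieces[6] = 2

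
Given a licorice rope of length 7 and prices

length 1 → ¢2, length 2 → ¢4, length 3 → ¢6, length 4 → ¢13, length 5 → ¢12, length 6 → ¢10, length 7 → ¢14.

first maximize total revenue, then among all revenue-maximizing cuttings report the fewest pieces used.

Build r[k] bottom-up: r[k] = max over allowed piece i of (p[i] + r[k−i]).
r[1] = 2
r[2] = max(2+2, 4+0) = 4
r[3] = max(2+4, 4+2, 6+0) = 6
r[4] = max(2+6, 4+4, 6+2, 13+0) = 13
r[5] = max(2+13, 4+6, 6+4, 13+2, 12+0) = 15
r[6] = max(2+15, 4+13, 6+6, 13+4, 12+2, 10+0) = 17
r[7] = max(2+17, 4+15, 6+13, …, 10+2, 14+0) = 19
Maximum revenue is ¢19.
Now minimize piece count subject to staying optimal: for each k, pieces[k] = 1 + min over i with p[i]+r[k−i]=r[k] of pieces[k−i].
pieces[4] = 1
pieces[5] = 2
pieces[6] = 2
pieces[7] = 2

2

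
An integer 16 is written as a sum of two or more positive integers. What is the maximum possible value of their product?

324

Fill P[k] for k=2..16: at each k try every first piece i and multiply by the better of (k−i) uncut or P[k−i].
Small cases: P[2]=1, P[3]=2, P[4]=4, P[5]=6, P[6]=9, P[7]=12, P[8]=18, P[9]=27.
P[10] = 2*max(8,18) = 2*18 = 36
P[11] = 2*max(9,27) = 2*27 = 54
P[12] = 3*max(9,27) = 3*27 = 81
P[13] = 2*max(11,54) = 2*54 = 108
P[14] = 2*max(12,81) = 2*81 = 162
P[15] = 3*max(12,81) = 3*81 = 243
P[16] = 2*max(14,162) = 2*162 = 324
One optimal split: 3 + 3 + 3 + 3 + 2 + 2; product 3*3*3*3*2*2 = 324.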